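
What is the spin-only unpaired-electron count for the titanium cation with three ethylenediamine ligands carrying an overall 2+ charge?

2

Ethylenediamine is neutral; balancing the +2 overall charge requires Ti(II).
Titanium is a group-4 element; Ti(II) is therefore d².
Counting donor atoms: 3×ethylenediamine (bidentate) → 6 donors. Coordination number = 6.
In an octahedral field the d² configuration is t₂g²e_g⁰ (only one arrangement possible), giving 2 unpaired electrons.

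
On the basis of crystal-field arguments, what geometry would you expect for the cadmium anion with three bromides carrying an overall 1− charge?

trigonal planar

Summing ligand charges against the −1 overall charge gives an oxidation state of +2 for cadmium.
Cadmium is a group-12 element; Cd(II) is therefore d¹⁰.
Coordination number: 3.
Three ligands around a d¹⁰ centre minimise repulsion in a trigonal-planar arrangement.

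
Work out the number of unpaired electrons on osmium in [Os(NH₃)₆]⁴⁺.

2 unpaired electrons

Summing ligand charges against the +4 overall charge gives an oxidation state of +4 for osmium.
Osmium is a group-8 element; Os(IV) is therefore d⁴.
The spin state decides the count: a 5d ion has a large Δₒ and is invariably low-spin.
An octahedral low-spin d⁴ ion is t₂g⁴e_g⁰, giving 2 unpaired electrons.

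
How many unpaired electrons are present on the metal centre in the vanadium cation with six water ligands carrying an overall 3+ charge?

Water is neutral; balancing the +3 overall charge requires V(III).
V sits in group 5, so the d-electron count is 5 − 3 = 2.
In an octahedral field the d² configuration is t₂g²e_g⁰ (only one arrangement possible), giving 2 unpaired electrons.

2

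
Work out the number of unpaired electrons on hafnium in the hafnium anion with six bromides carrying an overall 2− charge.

0

Summing ligand charges against the −2 overall charge gives an oxidation state of +4 for hafnium.
Hafnium is a group-4 element; Hf(IV) is therefore d⁰.
In an octahedral field the d⁰ configuration is t₂g⁰e_g⁰, giving 0 unpaired electrons.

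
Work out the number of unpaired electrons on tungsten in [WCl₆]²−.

2

Summing ligand charges against the −2 overall charge gives an oxidation state of +4 for tungsten.
Tungsten is a group-6 element; W(IV) is therefore d².
In an octahedral field the d² configuration is t₂g²e_g⁰ (only one arrangement possible), giving 2 unpaired electrons.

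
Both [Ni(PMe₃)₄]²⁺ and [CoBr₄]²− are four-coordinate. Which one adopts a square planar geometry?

[Ni(PMe₃)₄]²⁺

For [Ni(PMe₃)₄]²⁺: Trimethylphosphine is neutral; balancing the +2 overall charge requires Ni(II). Nickel is a group-10 element; Ni(II) is therefore d⁸. Trimethylphosphine is a strong-field ligand (high in the spectrochemical series). A 3d d⁸ ion with strong-field ligands gains enough CFSE to favour square planar over tetrahedral. → square planar.
For [CoBr₄]²−: Summing ligand charges against the −2 overall charge gives an oxidation state of +2 for cobalt. Co sits in group 9, so the d-electron count is 9 − 2 = 7. For a high-spin 3d d⁷ ion with weak-field ligands the small Δₜ gives little square-planar CFSE advantage, so four ligands adopt the sterically favoured tetrahedral geometry. → tetrahedral.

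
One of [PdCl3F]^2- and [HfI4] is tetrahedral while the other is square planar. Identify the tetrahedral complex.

For [PdCl3F]^2-: Each chloride is −1; each fluoride is −1; balancing the −2 overall charge requires Pd(II). Palladium is a group-10 element; Pd(II) is therefore d⁸. A 4d d⁸ ion has a large crystal-field splitting; square planar leaves the high-energy d_{x²−y²} orbital empty and maximises CFSE. → square planar.
For [HfI4]: Each iodide is −1; balancing the 0 overall charge requires Hf(IV). Hf sits in group 4, so the d-electron count is 4 − 4 = 0. A d⁰ ion has no crystal-field stabilisation preference between square planar and tetrahedral, so four ligands adopt the sterically favoured tetrahedral geometry. → tetrahedral.

[HfI4]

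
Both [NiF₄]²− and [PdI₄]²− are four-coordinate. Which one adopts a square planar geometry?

[PdI₄]²−

For [NiF₄]²−: Summing ligand charges against the −2 overall charge gives an oxidation state of +2 for nickel. Nickel is a group-10 element; Ni(II) is therefore d⁸. Fluoride is a weak-field ligand. With weak-field ligands the CFSE gain from square planar is small, so a 3d d⁸ ion takes the sterically preferred tetrahedral geometry. → tetrahedral.
For [PdI₄]²−: Each iodide is −1; balancing the −2 overall charge requires Pd(II). Group 10 minus oxidation state 2 gives a d⁸ configuration. A 4d d⁸ ion has a large crystal-field splitting; square planar leaves the high-energy d_{x²−y²} orbital empty and maximises CFSE. → square planar.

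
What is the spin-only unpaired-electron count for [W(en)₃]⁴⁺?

Ethylenediamine is neutral; balancing the +4 overall charge requires W(IV).
Tungsten is a group-6 element; W(IV) is therefore d².
Counting donor atoms: 3×ethylenediamine (bidentate) → 6 donors. Coordination number = 6.
In an octahedral field the d² configuration is t₂g²e_g⁰ (only one arrangement possible), giving 2 unpaired electrons.

2 unpaired electrons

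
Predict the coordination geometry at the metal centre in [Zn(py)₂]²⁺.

linear

Ligand charges: pyridine is neutral. With an overall charge of +2 the zinc centre must be in the +2 oxidation state.
Zinc is a group-12 element; Zn(II) is therefore d¹⁰.
With 2 monodentate ligands the coordination number is 2.
A d¹⁰ ion with only two ligands adopts a linear arrangement (sp hybridisation; no CFSE preference).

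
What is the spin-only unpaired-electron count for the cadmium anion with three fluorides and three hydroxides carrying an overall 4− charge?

0 unpaired electrons

Summing ligand charges against the −4 overall charge gives an oxidation state of +2 for cadmium.
Cd sits in group 12, so the d-electron count is 12 − 2 = 10.
In an octahedral field the d¹⁰ configuration is t₂g⁶e_g⁴, giving 0 unpaired electrons.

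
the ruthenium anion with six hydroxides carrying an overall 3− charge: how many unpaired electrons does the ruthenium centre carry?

Ligand charges: each hydroxide is −1. With an overall charge of −3 the ruthenium centre must be in the +3 oxidation state.
Group 8 minus oxidation state 3 gives a d⁵ configuration.
The spin state decides the count: a 4d ion has a large Δₒ and is invariably low-spin.
An octahedral low-spin d⁵ ion is t₂g⁵e_g⁰, giving 1 unpaired electron.

1 unpaired electron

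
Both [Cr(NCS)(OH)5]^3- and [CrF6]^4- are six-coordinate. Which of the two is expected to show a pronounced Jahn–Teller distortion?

[CrF6]^4-

[Cr(NCS)(OH)5]^3-: Each isothiocyanate is −1; each hydroxide is −1; balancing the −3 overall charge requires Cr(III). Chromium is a group-6 element; Cr(III) is therefore d³. The d³ configuration leaves the e_g set evenly filled (or empty) — no strong Jahn–Teller driving force.
[CrF6]^4-: Each fluoride is −1; balancing the −4 overall charge requires Cr(II). Chromium is a group-6 element; Cr(II) is therefore d⁴. Fluoride is a weak-field ligand for a first-row metal, so the complex is high-spin. The t₂g³e_g¹ (high-spin) configuration has an unevenly filled e_g set; the Jahn–Teller theorem predicts a tetragonal distortion (typically axial elongation) to lift the degeneracy.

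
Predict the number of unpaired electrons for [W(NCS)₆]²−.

Each isothiocyanate is −1; balancing the −2 overall charge requires W(IV).
W sits in group 6, so the d-electron count is 6 − 4 = 2.
In an octahedral field the d² configuration is t₂g²e_g⁰ (only one arrangement possible), giving 2 unpaired electrons.

2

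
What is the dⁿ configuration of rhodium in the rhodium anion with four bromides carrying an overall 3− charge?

Each bromide is −1; balancing the −3 overall charge requires Rh(I).
Rhodium is a group-9 element; Rh(I) is therefore d⁸.

d8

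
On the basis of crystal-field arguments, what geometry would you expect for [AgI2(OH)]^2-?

trigonal planar

Each iodide is −1; each hydroxide is −1; balancing the −2 overall charge requires Ag(I).
Silver is a group-11 element; Ag(I) is therefore d¹⁰.
Coordination number: 3.
Three ligands around a d¹⁰ centre minimise repulsion in a trigonal-planar arrangement.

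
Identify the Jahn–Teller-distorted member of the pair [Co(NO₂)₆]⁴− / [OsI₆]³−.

[Co(NO₂)₆]⁴−: Each nitro (N-bound nitrite) is −1; balancing the −4 overall charge requires Co(II). Group 9 minus oxidation state 2 gives a d⁷ configuration. Nitro (N-bound nitrite) is a strong-field ligand (high in the spectrochemical series) for a first-row metal, so the complex is low-spin. The t₂g⁶e_g¹ (low-spin) configuration has an unevenly filled e_g set; the Jahn–Teller theorem predicts a tetragonal distortion (typically axial elongation) to lift the degeneracy.
[OsI₆]³−: Ligand charges: each iodide is −1. With an overall charge of −3 the osmium centre must be in the +3 oxidation state. Osmium is a group-8 element; Os(III) is therefore d⁵. A 5d ion has a large Δₒ and is invariably low-spin. The d⁵ configuration leaves the e_g set evenly filled (or empty) — no strong Jahn–Teller driving force.

[Co(NO₂)₆]⁴−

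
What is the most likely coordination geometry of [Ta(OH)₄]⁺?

Each hydroxide is −1; balancing the +1 overall charge requires Ta(V).
Tantalum is a group-5 element; Ta(V) is therefore d⁰.
With 4 monodentate ligands the coordination number is 4.
A d⁰ ion has no crystal-field stabilisation preference between square planar and tetrahedral, so four ligands adopt the sterically favoured tetrahedral geometry.

tetrahedral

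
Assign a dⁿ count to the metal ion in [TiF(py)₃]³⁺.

d⁰

Summing ligand charges against the +3 overall charge gives an oxidation state of +4 for titanium.
Ti sits in group 4, so the d-electron count is 4 − 4 = 0.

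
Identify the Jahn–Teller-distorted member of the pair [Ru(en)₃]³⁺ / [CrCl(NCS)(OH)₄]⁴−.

[CrCl(NCS)(OH)₄]⁴−

[Ru(en)₃]³⁺: Ligand charges: ethylenediamine is neutral. With an overall charge of +3 the ruthenium centre must be in the +3 oxidation state. Ru sits in group 8, so the d-electron count is 8 − 3 = 5. A 4d ion has a large Δₒ and is invariably low-spin. The d⁵ configuration leaves the e_g set evenly filled (or empty) — no strong Jahn–Teller driving force.
[CrCl(NCS)(OH)₄]⁴−: Each chloride is −1; each isothiocyanate is −1; each hydroxide is −1; balancing the −4 overall charge requires Cr(II). Cr sits in group 6, so the d-electron count is 6 − 2 = 4. Chloride, hydroxide, and isothiocyanate are weak-field ligands for a first-row metal, so the complex is high-spin. The t₂g³e_g¹ (high-spin) configuration has an unevenly filled e_g set; the Jahn–Teller theorem predicts a tetragonal distortion (typically axial elongation) to lift the degeneracy.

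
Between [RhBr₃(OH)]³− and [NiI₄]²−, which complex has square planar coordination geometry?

[RhBr₃(OH)]³−

For [RhBr₃(OH)]³−: Each bromide is −1; each hydroxide is −1; balancing the −3 overall charge requires Rh(I). Rhodium is a group-9 element; Rh(I) is therefore d⁸. A 4d d⁸ ion has a large crystal-field splitting; square planar leaves the high-energy d_{x²−y²} orbital empty and maximises CFSE. → square planar.
For [NiI₄]²−: Summing ligand charges against the −2 overall charge gives an oxidation state of +2 for nickel. Ni sits in group 10, so the d-electron count is 10 − 2 = 8. Iodide is a weak-field ligand. With weak-field ligands the CFSE gain from square planar is small, so a 3d d⁸ ion takes the sterically preferred tetrahedral geometry. → tetrahedral.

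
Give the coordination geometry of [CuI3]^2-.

trigonal planar

Ligand charges: each iodide is −1. With an overall charge of −2 the copper centre must be in the +1 oxidation state.
Group 11 minus oxidation state 1 gives a d¹⁰ configuration.
Coordination number: 3.
Three ligands around a d¹⁰ centre minimise repulsion in a trigonal-planar arrangement.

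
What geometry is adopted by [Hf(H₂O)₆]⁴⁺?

Summing ligand charges against the +4 overall charge gives an oxidation state of +4 for hafnium.
Hafnium is a group-4 element; Hf(IV) is therefore d⁰.
With 6 monodentate ligands the coordination number is 6.
Six donors around a single metal centre give an octahedral coordination sphere.

octahedral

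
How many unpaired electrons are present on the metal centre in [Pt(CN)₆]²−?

0 unpaired electrons

Ligand charges: each cyanide is −1. With an overall charge of −2 the platinum centre must be in the +4 oxidation state.
Platinum is a group-10 element; Pt(IV) is therefore d⁶.
The spin state decides the count: a 5d ion has a large Δₒ and is invariably low-spin.
An octahedral low-spin d⁶ ion is t₂g⁶e_g⁰, giving 0 unpaired electrons.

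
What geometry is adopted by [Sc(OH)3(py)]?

tetrahedral

Each hydroxide is −1; pyridine is neutral; balancing the 0 overall charge requires Sc(III).
Scandium is a group-3 element; Sc(III) is therefore d⁰.
With 4 monodentate ligands the coordination number is 4.
A d⁰ ion has no crystal-field stabilisation preference between square planar and tetrahedral, so four ligands adopt the sterically favoured tetrahedral geometry.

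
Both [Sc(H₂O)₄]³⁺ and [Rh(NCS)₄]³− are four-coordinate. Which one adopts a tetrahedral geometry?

[Sc(H₂O)₄]³⁺

For [Sc(H₂O)₄]³⁺: Ligand charges: water is neutral. With an overall charge of +3 the scandium centre must be in the +3 oxidation state. Group 3 minus oxidation state 3 gives a d⁰ configuration. A d⁰ ion has no crystal-field stabilisation preference between square planar and tetrahedral, so four ligands adopt the sterically favoured tetrahedral geometry. → tetrahedral.
For [Rh(NCS)₄]³−: Summing ligand charges against the −3 overall charge gives an oxidation state of +1 for rhodium. Rhodium is a group-9 element; Rh(I) is therefore d⁸. A 4d d⁸ ion has a large crystal-field splitting; square planar leaves the high-energy d_{x²−y²} orbital empty and maximises CFSE. → square planar.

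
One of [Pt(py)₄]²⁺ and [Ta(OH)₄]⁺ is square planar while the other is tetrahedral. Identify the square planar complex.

For [Pt(py)₄]²⁺: Pyridine is neutral; balancing the +2 overall charge requires Pt(II). Group 10 minus oxidation state 2 gives a d⁸ configuration. A 5d d⁸ ion has a large crystal-field splitting; square planar leaves the high-energy d_{x²−y²} orbital empty and maximises CFSE. → square planar.
For [Ta(OH)₄]⁺: Ligand charges: each hydroxide is −1. With an overall charge of +1 the tantalum centre must be in the +5 oxidation state. Ta sits in group 5, so the d-electron count is 5 − 5 = 0. A d⁰ ion has no crystal-field stabilisation preference between square planar and tetrahedral, so four ligands adopt the sterically favoured tetrahedral geometry. → tetrahedral.

[Pt(py)₄]²⁺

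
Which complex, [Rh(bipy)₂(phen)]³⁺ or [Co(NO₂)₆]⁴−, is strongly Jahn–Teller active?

[Rh(bipy)₂(phen)]³⁺: Ligand charges: 2,2′-bipyridine is neutral; 1,10-phenanthroline is neutral. With an overall charge of +3 the rhodium centre must be in the +3 oxidation state. Rh sits in group 9, so the d-electron count is 9 − 3 = 6. A 4d ion has a large Δₒ and is invariably low-spin. The d⁶ configuration leaves the e_g set evenly filled (or empty) — no strong Jahn–Teller driving force.
[Co(NO₂)₆]⁴−: Ligand charges: each nitro (N-bound nitrite) is −1. With an overall charge of −4 the cobalt centre must be in the +2 oxidation state. Cobalt is a group-9 element; Co(II) is therefore d⁷. Nitro (N-bound nitrite) is a strong-field ligand (high in the spectrochemical series) for a first-row metal, so the complex is low-spin. The t₂g⁶e_g¹ (low-spin) configuration has an unevenly filled e_g set; the Jahn–Teller theorem predicts a tetragonal distortion (typically axial elongation) to lift the degeneracy.

[Co(NO₂)₆]⁴−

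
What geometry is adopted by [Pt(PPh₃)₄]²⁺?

square planar

Ligand charges: triphenylphosphine is neutral. With an overall charge of +2 the platinum centre must be in the +2 oxidation state.
Group 10 minus oxidation state 2 gives a d⁸ configuration.
With 4 monodentate ligands the coordination number is 4.
A 5d d⁸ ion has a large crystal-field splitting; square planar leaves the high-energy d_{x²−y²} orbital empty and maximises CFSE.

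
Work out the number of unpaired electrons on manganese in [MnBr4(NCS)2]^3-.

Each bromide is −1; each isothiocyanate is −1; balancing the −3 overall charge requires Mn(III).
Manganese is a group-7 element; Mn(III) is therefore d⁴.
The spin state decides the count: Bromide and isothiocyanate are weak-field ligands for a first-row metal, so the complex is high-spin.
An octahedral high-spin d⁴ ion is t₂g³e_g¹, giving 4 unpaired electrons.

4 unpaired electrons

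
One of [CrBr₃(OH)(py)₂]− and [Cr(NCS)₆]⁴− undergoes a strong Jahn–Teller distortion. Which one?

[Cr(NCS)₆]⁴−

[CrBr₃(OH)(py)₂]−: Summing ligand charges against the −1 overall charge gives an oxidation state of +3 for chromium. Chromium is a group-6 element; Cr(III) is therefore d³. The d³ configuration leaves the e_g set evenly filled (or empty) — no strong Jahn–Teller driving force.
[Cr(NCS)₆]⁴−: Summing ligand charges against the −4 overall charge gives an oxidation state of +2 for chromium. Cr sits in group 6, so the d-electron count is 6 − 2 = 4. Isothiocyanate is a weak-field ligand for a first-row metal, so the complex is high-spin. The t₂g³e_g¹ (high-spin) configuration has an unevenly filled e_g set; the Jahn–Teller theorem predicts a tetragonal distortion (typically axial elongation) to lift the degeneracy.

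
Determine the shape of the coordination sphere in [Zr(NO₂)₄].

tetrahedral

Summing ligand charges against the 0 overall charge gives an oxidation state of +4 for zirconium.
Group 4 minus oxidation state 4 gives a d⁰ configuration.
Coordination number: 4.
A d⁰ ion has no crystal-field stabilisation preference between square planar and tetrahedral, so four ligands adopt the sterically favoured tetrahedral geometry.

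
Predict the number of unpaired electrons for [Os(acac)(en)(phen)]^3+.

Ligand charges: each acetylacetonate is −1; ethylenediamine is neutral; 1,10-phenanthroline is neutral. With an overall charge of +3 the osmium centre must be in the +4 oxidation state.
Group 8 minus oxidation state 4 gives a d⁴ configuration.
Counting donor atoms: 1×acetylacetonate (bidentate) → 2 donors; 1×ethylenediamine (bidentate) → 2 donors; 1×1,10-phenanthroline (bidentate) → 2 donors. Coordination number = 6.
The spin state decides the count: a 5d ion has a large Δₒ and is invariably low-spin.
An octahedral low-spin d⁴ ion is t₂g⁴e_g⁰, giving 2 unpaired electrons.

2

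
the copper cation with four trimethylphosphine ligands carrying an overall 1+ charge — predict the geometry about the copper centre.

tetrahedral

Trimethylphosphine is neutral; balancing the +1 overall charge requires Cu(I).
Group 11 minus oxidation state 1 gives a d¹⁰ configuration.
Coordination number: 4.
A d¹⁰ ion has no crystal-field stabilisation preference between square planar and tetrahedral, so four ligands adopt the sterically favoured tetrahedral geometry.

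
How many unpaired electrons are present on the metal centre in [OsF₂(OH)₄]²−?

2

Ligand charges: each fluoride is −1; each hydroxide is −1. With an overall charge of −2 the osmium centre must be in the +4 oxidation state.
Os sits in group 8, so the d-electron count is 8 − 4 = 4.
The spin state decides the count: a 5d ion has a large Δₒ and is invariably low-spin.
An octahedral low-spin d⁴ ion is t₂g⁴e_g⁰, giving 2 unpaired electrons.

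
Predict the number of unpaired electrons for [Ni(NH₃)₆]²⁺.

Ligand charges: ammonia is neutral. With an overall charge of +2 the nickel centre must be in the +2 oxidation state.
Nickel is a group-10 element; Ni(II) is therefore d⁸.
In an octahedral field the d⁸ configuration is t₂g⁶e_g² (only one arrangement possible), giving 2 unpaired electrons.

2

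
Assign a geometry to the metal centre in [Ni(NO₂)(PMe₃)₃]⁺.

Summing ligand charges against the +1 overall charge gives an oxidation state of +2 for nickel.
Nickel is a group-10 element; Ni(II) is therefore d⁸.
Coordination number: 4.
Nitro (N-bound nitrite) and trimethylphosphine are strong-field ligands (high in the spectrochemical series).
A 3d d⁸ ion with strong-field ligands gains enough CFSE to favour square planar over tetrahedral.

square planar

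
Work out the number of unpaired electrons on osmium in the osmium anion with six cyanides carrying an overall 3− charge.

Ligand charges: each cyanide is −1. With an overall charge of −3 the osmium centre must be in the +3 oxidation state.
Osmium is a group-8 element; Os(III) is therefore d⁵.
The spin state decides the count: a 5d ion has a large Δₒ and is invariably low-spin.
An octahedral low-spin d⁵ ion is t₂g⁵e_g⁰, giving 1 unpaired electron.

1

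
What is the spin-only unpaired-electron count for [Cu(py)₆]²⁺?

Ligand charges: pyridine is neutral. With an overall charge of +2 the copper centre must be in the +2 oxidation state.
Cu sits in group 11, so the d-electron count is 11 − 2 = 9.
In an octahedral field the d⁹ configuration is t₂g⁶e_g³ (only one arrangement possible), giving 1 unpaired electron.

1 unpaired electron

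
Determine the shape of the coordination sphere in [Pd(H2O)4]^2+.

square planar

Water is neutral; balancing the +2 overall charge requires Pd(II).
Pd sits in group 10, so the d-electron count is 10 − 2 = 8.
With 4 monodentate ligands the coordination number is 4.
A 4d d⁸ ion has a large crystal-field splitting; square planar leaves the high-energy d_{x²−y²} orbital empty and maximises CFSE.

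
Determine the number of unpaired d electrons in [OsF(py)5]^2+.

1

Each fluoride is −1; pyridine is neutral; balancing the +2 overall charge requires Os(III).
Group 8 minus oxidation state 3 gives a d⁵ configuration.
The spin state decides the count: a 5d ion has a large Δₒ and is invariably low-spin.
An octahedral low-spin d⁵ ion is t₂g⁵e_g⁰, giving 1 unpaired electron.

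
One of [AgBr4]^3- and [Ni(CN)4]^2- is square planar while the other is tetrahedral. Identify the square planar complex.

For [AgBr4]^3-: Summing ligand charges against the −3 overall charge gives an oxidation state of +1 for silver. Group 11 minus oxidation state 1 gives a d¹⁰ configuration. A d¹⁰ ion has no crystal-field stabilisation preference between square planar and tetrahedral, so four ligands adopt the sterically favoured tetrahedral geometry. → tetrahedral.
For [Ni(CN)4]^2-: Summing ligand charges against the −2 overall charge gives an oxidation state of +2 for nickel. Group 10 minus oxidation state 2 gives a d⁸ configuration. Cyanide is a strong-field ligand (high in the spectrochemical series). A 3d d⁸ ion with strong-field ligands gains enough CFSE to favour square planar over tetrahedral. → square planar.

[Ni(CN)4]^2-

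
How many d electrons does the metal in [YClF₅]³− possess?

Each chloride is −1; each fluoride is −1; balancing the −3 overall charge requires Y(III).
Y sits in group 3, so the d-electron count is 3 − 3 = 0.

d⁰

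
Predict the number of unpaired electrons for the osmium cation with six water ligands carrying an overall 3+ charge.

Summing ligand charges against the +3 overall charge gives an oxidation state of +3 for osmium.
Group 8 minus oxidation state 3 gives a d⁵ configuration.
The spin state decides the count: a 5d ion has a large Δₒ and is invariably low-spin.
An octahedral low-spin d⁵ ion is t₂g⁵e_g⁰, giving 1 unpaired electron.

1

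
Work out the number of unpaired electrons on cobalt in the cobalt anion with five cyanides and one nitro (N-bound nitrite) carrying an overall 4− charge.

1

Summing ligand charges against the −4 overall charge gives an oxidation state of +2 for cobalt.
Co sits in group 9, so the d-electron count is 9 − 2 = 7.
The spin state decides the count: Cyanide and nitro (N-bound nitrite) are strong-field ligands (high in the spectrochemical series) for a first-row metal, so the complex is low-spin.
An octahedral low-spin d⁷ ion is t₂g⁶e_g¹, giving 1 unpaired electron.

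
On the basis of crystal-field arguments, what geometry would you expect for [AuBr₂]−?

linear

Summing ligand charges against the −1 overall charge gives an oxidation state of +1 for gold.
Gold is a group-11 element; Au(I) is therefore d¹⁰.
With 2 monodentate ligands the coordination number is 2.
A d¹⁰ ion with only two ligands adopts a linear arrangement (sp hybridisation; no CFSE preference).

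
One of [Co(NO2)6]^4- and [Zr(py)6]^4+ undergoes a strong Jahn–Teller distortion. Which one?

[Co(NO2)6]^4-: Each nitro (N-bound nitrite) is −1; balancing the −4 overall charge requires Co(II). Cobalt is a group-9 element; Co(II) is therefore d⁷. Nitro (N-bound nitrite) is a strong-field ligand (high in the spectrochemical series) for a first-row metal, so the complex is low-spin. The t₂g⁶e_g¹ (low-spin) configuration has an unevenly filled e_g set; the Jahn–Teller theorem predicts a tetragonal distortion (typically axial elongation) to lift the degeneracy.
[Zr(py)6]^4+: Pyridine is neutral; balancing the +4 overall charge requires Zr(IV). Zirconium is a group-4 element; Zr(IV) is therefore d⁰. The d⁰ configuration leaves the e_g set evenly filled (or empty) — no strong Jahn–Teller driving force.

[Co(NO2)6]^4-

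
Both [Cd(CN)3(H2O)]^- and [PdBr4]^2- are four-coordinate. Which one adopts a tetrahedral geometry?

For [Cd(CN)3(H2O)]^-: Each cyanide is −1; water is neutral; balancing the −1 overall charge requires Cd(II). Cd sits in group 12, so the d-electron count is 12 − 2 = 10. A d¹⁰ ion has no crystal-field stabilisation preference between square planar and tetrahedral, so four ligands adopt the sterically favoured tetrahedral geometry. → tetrahedral.
For [PdBr4]^2-: Summing ligand charges against the −2 overall charge gives an oxidation state of +2 for palladium. Pd sits in group 10, so the d-electron count is 10 − 2 = 8. A 4d d⁸ ion has a large crystal-field splitting; square planar leaves the high-energy d_{x²−y²} orbital empty and maximises CFSE. → square planar.

[Cd(CN)3(H2O)]^-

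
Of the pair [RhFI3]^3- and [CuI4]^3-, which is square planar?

[RhFI3]^3-

For [RhFI3]^3-: Ligand charges: each fluoride is −1; each iodide is −1. With an overall charge of −3 the rhodium centre must be in the +1 oxidation state. Rh sits in group 9, so the d-electron count is 9 − 1 = 8. A 4d d⁸ ion has a large crystal-field splitting; square planar leaves the high-energy d_{x²−y²} orbital empty and maximises CFSE. → square planar.
For [CuI4]^3-: Summing ligand charges against the −3 overall charge gives an oxidation state of +1 for copper. Group 11 minus oxidation state 1 gives a d¹⁰ configuration. A d¹⁰ ion has no crystal-field stabilisation preference between square planar and tetrahedral, so four ligands adopt the sterically favoured tetrahedral geometry. → tetrahedral.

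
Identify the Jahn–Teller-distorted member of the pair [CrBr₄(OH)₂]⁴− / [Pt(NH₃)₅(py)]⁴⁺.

[CrBr₄(OH)₂]⁴−: Summing ligand charges against the −4 overall charge gives an oxidation state of +2 for chromium. Group 6 minus oxidation state 2 gives a d⁴ configuration. Bromide and hydroxide are weak-field ligands for a first-row metal, so the complex is high-spin. The t₂g³e_g¹ (high-spin) configuration has an unevenly filled e_g set; the Jahn–Teller theorem predicts a tetragonal distortion (typically axial elongation) to lift the degeneracy.
[Pt(NH₃)₅(py)]⁴⁺: Ammonia is neutral; pyridine is neutral; balancing the +4 overall charge requires Pt(IV). Group 10 minus oxidation state 4 gives a d⁶ configuration. A 5d ion has a large Δₒ and is invariably low-spin. The d⁶ configuration leaves the e_g set evenly filled (or empty) — no strong Jahn–Teller driving force.

[CrBr₄(OH)₂]⁴−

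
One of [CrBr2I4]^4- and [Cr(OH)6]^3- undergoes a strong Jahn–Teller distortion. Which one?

[CrBr2I4]^4-

[CrBr2I4]^4-: Ligand charges: each bromide is −1; each iodide is −1. With an overall charge of −4 the chromium centre must be in the +2 oxidation state. Group 6 minus oxidation state 2 gives a d⁴ configuration. Bromide and iodide are weak-field ligands for a first-row metal, so the complex is high-spin. The t₂g³e_g¹ (high-spin) configuration has an unevenly filled e_g set; the Jahn–Teller theorem predicts a tetragonal distortion (typically axial elongation) to lift the degeneracy.
[Cr(OH)6]^3-: Summing ligand charges against the −3 overall charge gives an oxidation state of +3 for chromium. Group 6 minus oxidation state 3 gives a d³ configuration. The d³ configuration leaves the e_g set evenly filled (or empty) — no strong Jahn–Teller driving force.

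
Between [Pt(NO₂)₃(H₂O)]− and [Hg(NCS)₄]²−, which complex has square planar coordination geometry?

[Pt(NO₂)₃(H₂O)]−

For [Pt(NO₂)₃(H₂O)]−: Each nitro (N-bound nitrite) is −1; water is neutral; balancing the −1 overall charge requires Pt(II). Pt sits in group 10, so the d-electron count is 10 − 2 = 8. A 5d d⁸ ion has a large crystal-field splitting; square planar leaves the high-energy d_{x²−y²} orbital empty and maximises CFSE. → square planar.
For [Hg(NCS)₄]²−: Each isothiocyanate is −1; balancing the −2 overall charge requires Hg(II). Hg sits in group 12, so the d-electron count is 12 − 2 = 10. A d¹⁰ ion has no crystal-field stabilisation preference between square planar and tetrahedral, so four ligands adopt the sterically favoured tetrahedral geometry. → tetrahedral.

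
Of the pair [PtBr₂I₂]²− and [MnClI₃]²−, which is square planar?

For [PtBr₂I₂]²−: Each bromide is −1; each iodide is −1; balancing the −2 overall charge requires Pt(II). Platinum is a group-10 element; Pt(II) is therefore d⁸. A 5d d⁸ ion has a large crystal-field splitting; square planar leaves the high-energy d_{x²−y²} orbital empty and maximises CFSE. → square planar.
For [MnClI₃]²−: Ligand charges: each chloride is −1; each iodide is −1. With an overall charge of −2 the manganese centre must be in the +2 oxidation state. Mn sits in group 7, so the d-electron count is 7 − 2 = 5. A high-spin d⁵ ion has zero CFSE in either geometry, so four ligands adopt the sterically favoured tetrahedral geometry. → tetrahedral.

[PtBr₂I₂]²−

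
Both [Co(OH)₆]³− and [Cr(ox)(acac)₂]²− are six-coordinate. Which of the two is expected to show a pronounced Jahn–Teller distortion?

[Cr(ox)(acac)₂]²−

[Co(OH)₆]³−: Summing ligand charges against the −3 overall charge gives an oxidation state of +3 for cobalt. Group 9 minus oxidation state 3 gives a d⁶ configuration. Co(III) has an exceptionally large octahedral splitting and is low-spin with essentially every ligand except fluoride. The d⁶ configuration leaves the e_g set evenly filled (or empty) — no strong Jahn–Teller driving force.
[Cr(ox)(acac)₂]²−: Ligand charges: each oxalate is −2; each acetylacetonate is −1. With an overall charge of −2 the chromium centre must be in the +2 oxidation state. Cr sits in group 6, so the d-electron count is 6 − 2 = 4. Acetylacetonate and oxalate are weak-field ligands for a first-row metal, so the complex is high-spin. The t₂g³e_g¹ (high-spin) configuration has an unevenly filled e_g set; the Jahn–Teller theorem predicts a tetragonal distortion (typically axial elongation) to lift the degeneracy.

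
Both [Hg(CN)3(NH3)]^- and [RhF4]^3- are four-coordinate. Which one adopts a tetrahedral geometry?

[Hg(CN)3(NH3)]^-

For [Hg(CN)3(NH3)]^-: Each cyanide is −1; ammonia is neutral; balancing the −1 overall charge requires Hg(II). Group 12 minus oxidation state 2 gives a d¹⁰ configuration. A d¹⁰ ion has no crystal-field stabilisation preference between square planar and tetrahedral, so four ligands adopt the sterically favoured tetrahedral geometry. → tetrahedral.
For [RhF4]^3-: Each fluoride is −1; balancing the −3 overall charge requires Rh(I). Rh sits in group 9, so the d-electron count is 9 − 1 = 8. A 4d d⁸ ion has a large crystal-field splitting; square planar leaves the high-energy d_{x²−y²} orbital empty and maximises CFSE. → square planar.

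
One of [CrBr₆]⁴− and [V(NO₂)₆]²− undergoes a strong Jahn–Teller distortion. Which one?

[CrBr₆]⁴−

[CrBr₆]⁴−: Ligand charges: each bromide is −1. With an overall charge of −4 the chromium centre must be in the +2 oxidation state. Chromium is a group-6 element; Cr(II) is therefore d⁴. Bromide is a weak-field ligand for a first-row metal, so the complex is high-spin. The t₂g³e_g¹ (high-spin) configuration has an unevenly filled e_g set; the Jahn–Teller theorem predicts a tetragonal distortion (typically axial elongation) to lift the degeneracy.
[V(NO₂)₆]²−: Each nitro (N-bound nitrite) is −1; balancing the −2 overall charge requires V(IV). Group 5 minus oxidation state 4 gives a d¹ configuration. The d¹ configuration leaves the e_g set evenly filled (or empty) — no strong Jahn–Teller driving force.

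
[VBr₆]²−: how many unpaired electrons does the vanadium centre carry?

Each bromide is −1; balancing the −2 overall charge requires V(IV).
V sits in group 5, so the d-electron count is 5 − 4 = 1.
In an octahedral field the d¹ configuration is t₂g¹e_g⁰ (only one arrangement possible), giving 1 unpaired electron.

1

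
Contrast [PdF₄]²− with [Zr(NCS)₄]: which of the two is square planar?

[PdF₄]²−

For [PdF₄]²−: Each fluoride is −1; balancing the −2 overall charge requires Pd(II). Pd sits in group 10, so the d-electron count is 10 − 2 = 8. A 4d d⁸ ion has a large crystal-field splitting; square planar leaves the high-energy d_{x²−y²} orbital empty and maximises CFSE. → square planar.
For [Zr(NCS)₄]: Each isothiocyanate is −1; balancing the 0 overall charge requires Zr(IV). Zr sits in group 4, so the d-electron count is 4 − 4 = 0. A d⁰ ion has no crystal-field stabilisation preference between square planar and tetrahedral, so four ligands adopt the sterically favoured tetrahedral geometry. → tetrahedral.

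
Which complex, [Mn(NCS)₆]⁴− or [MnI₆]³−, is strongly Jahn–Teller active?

[MnI₆]³−

[Mn(NCS)₆]⁴−: Summing ligand charges against the −4 overall charge gives an oxidation state of +2 for manganese. Manganese is a group-7 element; Mn(II) is therefore d⁵. Isothiocyanate is a weak-field ligand for a first-row metal, so the complex is high-spin. The d⁵ configuration leaves the e_g set evenly filled (or empty) — no strong Jahn–Teller driving force.
[MnI₆]³−: Ligand charges: each iodide is −1. With an overall charge of −3 the manganese centre must be in the +3 oxidation state. Manganese is a group-7 element; Mn(III) is therefore d⁴. Iodide is a weak-field ligand for a first-row metal, so the complex is high-spin. The t₂g³e_g¹ (high-spin) configuration has an unevenly filled e_g set; the Jahn–Teller theorem predicts a tetragonal distortion (typically axial elongation) to lift the degeneracy.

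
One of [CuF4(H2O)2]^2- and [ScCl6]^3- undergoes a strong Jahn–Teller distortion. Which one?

[CuF4(H2O)2]^2-: Each fluoride is −1; water is neutral; balancing the −2 overall charge requires Cu(II). Cu sits in group 11, so the d-electron count is 11 − 2 = 9. The t₂g⁶e_g³ configuration has an unevenly filled e_g set; the Jahn–Teller theorem predicts a tetragonal distortion (typically axial elongation) to lift the degeneracy.
[ScCl6]^3-: Summing ligand charges against the −3 overall charge gives an oxidation state of +3 for scandium. Scandium is a group-3 element; Sc(III) is therefore d⁰. The d⁰ configuration leaves the e_g set evenly filled (or empty) — no strong Jahn–Teller driving force.

[CuF4(H2O)2]^2-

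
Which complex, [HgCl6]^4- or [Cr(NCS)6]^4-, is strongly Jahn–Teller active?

[Cr(NCS)6]^4-

[HgCl6]^4-: Each chloride is −1; balancing the −4 overall charge requires Hg(II). Mercury is a group-12 element; Hg(II) is therefore d¹⁰. The d¹⁰ configuration leaves the e_g set evenly filled (or empty) — no strong Jahn–Teller driving force.
[Cr(NCS)6]^4-: Ligand charges: each isothiocyanate is −1. With an overall charge of −4 the chromium centre must be in the +2 oxidation state. Chromium is a group-6 element; Cr(II) is therefore d⁴. Isothiocyanate is a weak-field ligand for a first-row metal, so the complex is high-spin. The t₂g³e_g¹ (high-spin) configuration has an unevenly filled e_g set; the Jahn–Teller theorem predicts a tetragonal distortion (typically axial elongation) to lift the degeneracy.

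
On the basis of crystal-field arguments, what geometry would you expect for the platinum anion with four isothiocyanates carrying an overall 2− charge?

Summing ligand charges against the −2 overall charge gives an oxidation state of +2 for platinum.
Group 10 minus oxidation state 2 gives a d⁸ configuration.
Coordination number: 4.
A 5d d⁸ ion has a large crystal-field splitting; square planar leaves the high-energy d_{x²−y²} orbital empty and maximises CFSE.

square planar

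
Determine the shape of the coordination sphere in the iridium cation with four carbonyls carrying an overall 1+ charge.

Summing ligand charges against the +1 overall charge gives an oxidation state of +1 for iridium.
Iridium is a group-9 element; Ir(I) is therefore d⁸.
With 4 monodentate ligands the coordination number is 4.
A 5d d⁸ ion has a large crystal-field splitting; square planar leaves the high-energy d_{x²−y²} orbital empty and maximises CFSE.

square planar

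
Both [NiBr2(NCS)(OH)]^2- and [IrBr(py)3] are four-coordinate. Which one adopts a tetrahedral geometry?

[NiBr2(NCS)(OH)]^2-

For [NiBr2(NCS)(OH)]^2-: Each bromide is −1; each isothiocyanate is −1; each hydroxide is −1; balancing the −2 overall charge requires Ni(II). Ni sits in group 10, so the d-electron count is 10 − 2 = 8. Bromide, hydroxide, and isothiocyanate are weak-field ligands. With weak-field ligands the CFSE gain from square planar is small, so a 3d d⁸ ion takes the sterically preferred tetrahedral geometry. → tetrahedral.
For [IrBr(py)3]: Ligand charges: each bromide is −1; pyridine is neutral. With an overall charge of 0 the iridium centre must be in the +1 oxidation state. Iridium is a group-9 element; Ir(I) is therefore d⁸. A 5d d⁸ ion has a large crystal-field splitting; square planar leaves the high-energy d_{x²−y²} orbital empty and maximises CFSE. → square planar.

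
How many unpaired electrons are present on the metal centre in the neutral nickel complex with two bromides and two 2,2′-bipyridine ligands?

Ligand charges: each bromide is −1; 2,2′-bipyridine is neutral. With an overall charge of 0 the nickel centre must be in the +2 oxidation state.
Nickel is a group-10 element; Ni(II) is therefore d⁸.
Counting donor atoms: 2×bromide (monodentate) → 2 donors; 2×2,2′-bipyridine (bidentate) → 4 donors. Coordination number = 6.
In an octahedral field the d⁸ configuration is t₂g⁶e_g² (only one arrangement possible), giving 2 unpaired electrons.

2 unpaired electrons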